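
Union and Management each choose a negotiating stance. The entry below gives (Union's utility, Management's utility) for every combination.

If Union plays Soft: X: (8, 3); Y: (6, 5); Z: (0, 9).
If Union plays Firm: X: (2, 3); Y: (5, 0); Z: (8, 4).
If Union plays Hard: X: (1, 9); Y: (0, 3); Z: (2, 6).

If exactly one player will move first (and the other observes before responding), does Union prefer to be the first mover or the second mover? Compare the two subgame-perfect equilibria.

first

If Union leads: Management's best replies are Soft→Z, Firm→Z, Hard→X; Union's induced payoffs 0, 8, 1; outcome (Firm, Z), payoffs (8, 4).
If Management leads: Union's best replies are X→Soft, Y→Soft, Z→Firm; Management's induced payoffs 3, 5, 4; outcome (Soft, Y), payoffs (6, 5).
Union gets 8 moving first and 6 moving second, so Union prefers to move first.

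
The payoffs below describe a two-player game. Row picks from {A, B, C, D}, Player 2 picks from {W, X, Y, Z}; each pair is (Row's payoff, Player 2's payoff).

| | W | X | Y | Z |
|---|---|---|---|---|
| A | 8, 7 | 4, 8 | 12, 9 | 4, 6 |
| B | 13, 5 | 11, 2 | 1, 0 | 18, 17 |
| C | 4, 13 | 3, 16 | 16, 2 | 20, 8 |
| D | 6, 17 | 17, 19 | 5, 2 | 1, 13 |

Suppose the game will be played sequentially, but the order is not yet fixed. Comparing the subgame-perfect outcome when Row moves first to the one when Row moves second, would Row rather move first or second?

first

If Row leads: Player 2's best replies are A→Y, B→Z, C→X, D→X; Row's induced payoffs 12, 18, 3, 17; outcome (B, Z), payoffs (18, 17).
If Player 2 leads: Row's best replies are W→B, X→D, Y→C, Z→C; Player 2's induced payoffs 5, 19, 2, 8; outcome (D, X), payoffs (17, 19).
Row gets 18 moving first and 17 moving second, so Row prefers to move first.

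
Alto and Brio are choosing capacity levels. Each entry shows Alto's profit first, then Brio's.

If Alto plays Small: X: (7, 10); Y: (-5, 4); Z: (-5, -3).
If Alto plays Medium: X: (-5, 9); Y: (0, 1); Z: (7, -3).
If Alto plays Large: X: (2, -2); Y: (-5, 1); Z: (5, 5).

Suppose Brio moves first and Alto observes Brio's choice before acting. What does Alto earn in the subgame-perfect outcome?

7

Backward induction with Brio moving first.
- X: Alto compares 7, -5, 2 and picks Small; Brio would get 10.
- Y: Alto compares -5, 0, -5 and picks Medium; Brio would get 1.
- Z: Alto compares -5, 7, 5 and picks Medium; Brio would get -3.
Maximizing over 10, 1, -3, Brio chooses X. Subgame-perfect outcome: (Small, X) with payoffs (7, 10).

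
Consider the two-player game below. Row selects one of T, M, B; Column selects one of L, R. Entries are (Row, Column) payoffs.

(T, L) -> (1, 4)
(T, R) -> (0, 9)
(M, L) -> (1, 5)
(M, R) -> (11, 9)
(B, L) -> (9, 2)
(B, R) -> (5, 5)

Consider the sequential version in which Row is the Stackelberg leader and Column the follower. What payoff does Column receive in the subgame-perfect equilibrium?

9

Backward induction with Row moving first.
- T: Column compares 4, 9 and picks R; Row would get 0.
- M: Column compares 5, 9 and picks R; Row would get 11.
- B: Column compares 2, 5 and picks R; Row would get 5.
Among 0, 11, 5, the best is 11 at M. Subgame-perfect outcome: (M, R) with payoffs (11, 9).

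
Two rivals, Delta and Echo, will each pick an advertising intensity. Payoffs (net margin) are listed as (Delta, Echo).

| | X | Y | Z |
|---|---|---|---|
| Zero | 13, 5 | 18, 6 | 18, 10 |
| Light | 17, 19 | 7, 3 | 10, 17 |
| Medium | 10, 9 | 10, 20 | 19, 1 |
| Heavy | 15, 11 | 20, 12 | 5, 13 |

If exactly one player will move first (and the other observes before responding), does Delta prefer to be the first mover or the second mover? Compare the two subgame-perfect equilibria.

first

If Delta leads: Echo's best replies are Zero→Z, Light→X, Medium→Y, Heavy→Z; Delta's induced payoffs 18, 17, 10, 5; outcome (Zero, Z), payoffs (18, 10).
If Echo leads: Delta's best replies are X→Light, Y→Heavy, Z→Medium; Echo's induced payoffs 19, 12, 1; outcome (Light, X), payoffs (17, 19).
Delta gets 18 moving first and 17 moving second, so Delta prefers to move first.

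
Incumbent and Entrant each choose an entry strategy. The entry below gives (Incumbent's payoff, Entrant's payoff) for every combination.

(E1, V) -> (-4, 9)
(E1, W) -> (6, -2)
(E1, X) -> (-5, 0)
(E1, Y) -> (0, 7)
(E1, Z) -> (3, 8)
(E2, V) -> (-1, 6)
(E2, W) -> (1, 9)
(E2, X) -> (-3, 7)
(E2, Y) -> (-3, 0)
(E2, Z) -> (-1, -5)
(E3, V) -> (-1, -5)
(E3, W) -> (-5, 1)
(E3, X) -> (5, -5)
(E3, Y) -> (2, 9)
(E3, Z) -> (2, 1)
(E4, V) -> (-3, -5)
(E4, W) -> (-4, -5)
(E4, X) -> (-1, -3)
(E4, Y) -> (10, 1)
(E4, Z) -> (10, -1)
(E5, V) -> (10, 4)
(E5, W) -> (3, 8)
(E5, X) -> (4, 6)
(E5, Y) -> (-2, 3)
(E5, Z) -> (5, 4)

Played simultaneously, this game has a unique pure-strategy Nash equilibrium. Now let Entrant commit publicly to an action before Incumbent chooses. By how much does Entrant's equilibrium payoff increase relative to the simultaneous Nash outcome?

Work backward from Incumbent's decision.
- V → Incumbent plays E5 (best of -4, -1, -1, -3, 10); Entrant gets 4.
- W → Incumbent plays E1 (best of 6, 1, -5, -4, 3); Entrant gets -2.
- X → Incumbent plays E3 (best of -5, -3, 5, -1, 4); Entrant gets -5.
- Y → Incumbent plays E4 (best of 0, -3, 2, 10, -2); Entrant gets 1.
- Z → Incumbent plays E4 (best of 3, -1, 2, 10, 5); Entrant gets -1.
Entrant's induced payoffs are 4, -2, -5, 1, -1, so Entrant commits to V. Subgame-perfect outcome: (E5, V) with payoffs (10, 4).
Under simultaneous play:
Incumbent's best replies: V→E5; W→E1; X→E3; Y→E4; Z→E4.
Entrant's best replies: E1→V; E2→W; E3→Y; E4→Y; E5→W.
The unique mutual best reply is (E4, Y), giving (10, 1).
Entrant's commitment gain: 4 − 1 = 3.

3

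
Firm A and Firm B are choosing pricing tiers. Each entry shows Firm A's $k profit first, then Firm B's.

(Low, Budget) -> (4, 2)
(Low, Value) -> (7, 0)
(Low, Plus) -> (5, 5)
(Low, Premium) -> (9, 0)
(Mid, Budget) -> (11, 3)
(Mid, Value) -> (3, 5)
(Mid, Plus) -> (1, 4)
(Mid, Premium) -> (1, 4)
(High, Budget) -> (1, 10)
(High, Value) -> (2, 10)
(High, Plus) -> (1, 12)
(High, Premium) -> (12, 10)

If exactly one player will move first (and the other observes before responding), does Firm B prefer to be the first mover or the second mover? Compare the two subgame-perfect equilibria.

first

If Firm A leads: Firm B's best replies are Low→Plus, Mid→Value, High→Plus; Firm A's induced payoffs 5, 3, 1; outcome (Low, Plus), payoffs (5, 5).
If Firm B leads: Firm A's best replies are Budget→Mid, Value→Low, Plus→Low, Premium→High; Firm B's induced payoffs 3, 0, 5, 10; outcome (High, Premium), payoffs (12, 10).
Firm B gets 10 moving first and 5 moving second, so Firm B prefers to move first.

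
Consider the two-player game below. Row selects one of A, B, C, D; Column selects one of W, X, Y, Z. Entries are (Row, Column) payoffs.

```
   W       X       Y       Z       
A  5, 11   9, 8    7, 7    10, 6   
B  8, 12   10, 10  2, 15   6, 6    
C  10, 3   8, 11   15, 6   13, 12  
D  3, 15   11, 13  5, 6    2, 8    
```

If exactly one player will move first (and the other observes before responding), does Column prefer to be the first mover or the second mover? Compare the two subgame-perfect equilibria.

If Row leads: Column's best replies are A→W, B→Y, C→Z, D→W; Row's induced payoffs 5, 2, 13, 3; outcome (C, Z), payoffs (13, 12).
If Column leads: Row's best replies are W→C, X→D, Y→C, Z→C; Column's induced payoffs 3, 13, 6, 12; outcome (D, X), payoffs (11, 13).
Column gets 13 moving first and 12 moving second, so Column prefers to move first.

first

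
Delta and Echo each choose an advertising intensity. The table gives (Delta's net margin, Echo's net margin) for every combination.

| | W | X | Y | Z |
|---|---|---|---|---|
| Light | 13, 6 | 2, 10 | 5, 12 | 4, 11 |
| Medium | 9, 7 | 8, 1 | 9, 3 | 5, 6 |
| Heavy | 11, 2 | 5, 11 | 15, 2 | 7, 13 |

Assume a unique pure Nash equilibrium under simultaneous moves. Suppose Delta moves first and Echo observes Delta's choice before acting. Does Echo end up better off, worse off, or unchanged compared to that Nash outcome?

worse off

Solve by backward induction (Delta leads).
- Light: BR = Y, leader payoff 5.
- Medium: BR = W, leader payoff 9.
- Heavy: BR = Z, leader payoff 7.
Among 5, 9, 7, the best is 9 at Medium. Subgame-perfect outcome: (Medium, W) with payoffs (9, 7).
For the simultaneous game, intersect best replies.
Delta's best replies: W→Light; X→Medium; Y→Heavy; Z→Heavy.
Echo's best replies: Light→Y; Medium→W; Heavy→Z.
Only (Heavy, Z) has each player best-responding; Nash payoffs (7, 13).
Echo earns 7 sequentially versus 13 at the Nash outcome: worse off.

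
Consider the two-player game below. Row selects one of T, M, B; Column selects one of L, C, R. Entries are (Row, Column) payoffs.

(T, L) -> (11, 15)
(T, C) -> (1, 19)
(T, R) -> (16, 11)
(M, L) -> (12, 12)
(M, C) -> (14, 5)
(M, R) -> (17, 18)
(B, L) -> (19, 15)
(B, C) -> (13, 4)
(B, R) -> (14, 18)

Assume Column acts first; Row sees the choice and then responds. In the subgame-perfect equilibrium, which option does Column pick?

Work backward from Row's decision.
- L → Row plays B (best of 11, 12, 19); Column gets 15.
- C → Row plays M (best of 1, 14, 13); Column gets 5.
- R → Row plays M (best of 16, 17, 14); Column gets 18.
Among 15, 5, 18, the best is 18 at R. Subgame-perfect outcome: (M, R) with payoffs (17, 18).

R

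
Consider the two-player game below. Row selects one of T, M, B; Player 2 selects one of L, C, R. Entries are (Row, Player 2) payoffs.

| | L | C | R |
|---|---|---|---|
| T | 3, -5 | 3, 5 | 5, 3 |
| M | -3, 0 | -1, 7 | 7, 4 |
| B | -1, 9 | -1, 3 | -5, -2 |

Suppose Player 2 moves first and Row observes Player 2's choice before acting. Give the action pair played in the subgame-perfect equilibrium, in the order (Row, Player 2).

(T, C)

Row best-responds to each possible Player 2 move:
- L: BR = T, leader payoff -5.
- C: BR = T, leader payoff 5.
- R: BR = M, leader payoff 4.
Player 2's induced payoffs are -5, 5, 4, so Player 2 commits to C. Subgame-perfect outcome: (T, C) with payoffs (3, 5).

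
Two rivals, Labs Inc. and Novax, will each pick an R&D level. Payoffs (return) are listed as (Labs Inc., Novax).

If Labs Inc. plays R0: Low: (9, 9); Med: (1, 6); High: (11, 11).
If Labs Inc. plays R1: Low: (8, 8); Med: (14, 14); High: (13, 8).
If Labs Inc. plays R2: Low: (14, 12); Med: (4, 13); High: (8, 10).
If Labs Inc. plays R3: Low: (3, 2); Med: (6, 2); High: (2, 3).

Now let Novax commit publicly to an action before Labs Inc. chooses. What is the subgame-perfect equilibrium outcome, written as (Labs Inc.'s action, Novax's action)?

(R1, Med)

Solve by backward induction (Novax leads).
- Low: BR = R2, leader payoff 12.
- Med: BR = R1, leader payoff 14.
- High: BR = R1, leader payoff 8.
Maximizing over 12, 14, 8, Novax chooses Med. Subgame-perfect outcome: (R1, Med) with payoffs (14, 14).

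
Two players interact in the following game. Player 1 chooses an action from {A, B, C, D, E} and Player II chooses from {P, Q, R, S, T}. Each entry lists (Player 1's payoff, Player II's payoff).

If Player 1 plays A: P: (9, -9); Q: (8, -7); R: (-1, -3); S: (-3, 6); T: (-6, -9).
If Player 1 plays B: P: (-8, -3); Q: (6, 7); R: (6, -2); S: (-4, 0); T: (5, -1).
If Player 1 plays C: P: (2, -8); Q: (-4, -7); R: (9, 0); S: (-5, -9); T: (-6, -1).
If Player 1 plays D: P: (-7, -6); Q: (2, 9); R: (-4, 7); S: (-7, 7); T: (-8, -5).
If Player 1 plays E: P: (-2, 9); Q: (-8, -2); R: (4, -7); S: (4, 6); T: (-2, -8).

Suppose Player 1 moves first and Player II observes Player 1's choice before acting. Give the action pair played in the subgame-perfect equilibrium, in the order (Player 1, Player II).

(C, R)

Solve by backward induction (Player 1 leads).
- A: BR = S, leader payoff -3.
- B: BR = Q, leader payoff 6.
- C: BR = R, leader payoff 9.
- D: BR = Q, leader payoff 2.
- E: BR = P, leader payoff -2.
Among -3, 6, 9, 2, -2, the best is 9 at C. Subgame-perfect outcome: (C, R) with payoffs (9, 0).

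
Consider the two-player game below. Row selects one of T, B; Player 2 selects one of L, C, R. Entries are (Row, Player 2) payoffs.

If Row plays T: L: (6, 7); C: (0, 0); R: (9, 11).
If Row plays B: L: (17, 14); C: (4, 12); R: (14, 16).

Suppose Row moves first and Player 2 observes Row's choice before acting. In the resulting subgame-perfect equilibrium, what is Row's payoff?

14

Work backward from Player 2's decision.
- T: Player 2 compares 7, 0, 11 and picks R; Row would get 9.
- B: Player 2 compares 14, 12, 16 and picks R; Row would get 14.
Row's induced payoffs are 9, 14, so Row commits to B. Subgame-perfect outcome: (B, R) with payoffs (14, 16).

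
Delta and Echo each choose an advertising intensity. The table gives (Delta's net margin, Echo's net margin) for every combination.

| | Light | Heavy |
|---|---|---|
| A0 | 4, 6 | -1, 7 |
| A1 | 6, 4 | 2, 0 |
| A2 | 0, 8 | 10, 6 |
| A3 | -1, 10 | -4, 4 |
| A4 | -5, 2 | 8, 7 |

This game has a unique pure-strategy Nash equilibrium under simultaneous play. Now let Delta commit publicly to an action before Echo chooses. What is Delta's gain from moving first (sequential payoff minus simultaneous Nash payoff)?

Solve by backward induction (Delta leads).
- A0 → Echo plays Heavy (best of 6, 7); Delta gets -1.
- A1 → Echo plays Light (best of 4, 0); Delta gets 6.
- A2 → Echo plays Light (best of 8, 6); Delta gets 0.
- A3 → Echo plays Light (best of 10, 4); Delta gets -1.
- A4 → Echo plays Heavy (best of 2, 7); Delta gets 8.
Among -1, 6, 0, -1, 8, the best is 8 at A4. Subgame-perfect outcome: (A4, Heavy) with payoffs (8, 7).
Under simultaneous play:
Delta's best replies: Light→A1; Heavy→A2.
Echo's best replies: A0→Heavy; A1→Light; A2→Light; A3→Light; A4→Heavy.
Only (A1, Light) has each player best-responding; Nash payoffs (6, 4).
Delta's commitment gain: 8 − 6 = 2.

2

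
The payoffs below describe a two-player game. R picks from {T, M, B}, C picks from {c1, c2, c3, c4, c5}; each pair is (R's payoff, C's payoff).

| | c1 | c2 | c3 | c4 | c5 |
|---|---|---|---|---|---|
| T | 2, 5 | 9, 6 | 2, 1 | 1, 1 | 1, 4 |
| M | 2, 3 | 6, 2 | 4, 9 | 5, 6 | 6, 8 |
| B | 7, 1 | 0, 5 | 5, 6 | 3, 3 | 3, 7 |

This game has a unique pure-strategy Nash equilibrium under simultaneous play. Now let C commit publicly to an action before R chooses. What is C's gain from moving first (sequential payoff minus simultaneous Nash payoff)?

Work backward from R's decision.
- c1: BR = B, leader payoff 1.
- c2: BR = T, leader payoff 6.
- c3: BR = B, leader payoff 6.
- c4: BR = M, leader payoff 6.
- c5: BR = M, leader payoff 8.
C's induced payoffs are 1, 6, 6, 6, 8, so C commits to c5. Subgame-perfect outcome: (M, c5) with payoffs (6, 8).
For the simultaneous game, intersect best replies.
R's best replies: c1→B; c2→T; c3→B; c4→M; c5→M.
C's best replies: T→c2; M→c3; B→c5.
The unique mutual best reply is (T, c2), giving (9, 6).
C's commitment gain: 8 − 6 = 2.

2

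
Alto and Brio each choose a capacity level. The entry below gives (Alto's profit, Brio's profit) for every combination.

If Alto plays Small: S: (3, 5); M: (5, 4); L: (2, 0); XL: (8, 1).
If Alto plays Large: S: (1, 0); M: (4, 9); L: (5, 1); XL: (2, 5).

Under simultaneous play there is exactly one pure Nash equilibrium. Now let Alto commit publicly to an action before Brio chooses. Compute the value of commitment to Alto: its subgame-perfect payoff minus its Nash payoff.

1

Work backward from Brio's decision.
- Small: BR = S, leader payoff 3.
- Large: BR = M, leader payoff 4.
Alto's induced payoffs are 3, 4, so Alto commits to Large. Subgame-perfect outcome: (Large, M) with payoffs (4, 9).
Under simultaneous play:
Alto's best replies: S→Small; M→Small; L→Large; XL→Small.
Brio's best replies: Small→S; Large→M.
The unique mutual best reply is (Small, S), giving (3, 5).
Alto's commitment gain: 4 − 3 = 1.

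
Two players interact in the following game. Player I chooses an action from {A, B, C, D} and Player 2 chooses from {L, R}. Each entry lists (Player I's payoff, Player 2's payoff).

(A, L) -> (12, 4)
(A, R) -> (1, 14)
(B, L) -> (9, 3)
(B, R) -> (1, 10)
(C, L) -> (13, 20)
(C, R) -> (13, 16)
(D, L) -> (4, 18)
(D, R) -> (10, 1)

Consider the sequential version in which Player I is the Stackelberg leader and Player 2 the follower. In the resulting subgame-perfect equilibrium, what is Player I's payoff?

13

Solve by backward induction (Player I leads).
- A → Player 2 plays R (best of 4, 14); Player I gets 1.
- B → Player 2 plays R (best of 3, 10); Player I gets 1.
- C → Player 2 plays L (best of 20, 16); Player I gets 13.
- D → Player 2 plays L (best of 18, 1); Player I gets 4.
Player I's induced payoffs are 1, 1, 13, 4, so Player I commits to C. Subgame-perfect outcome: (C, L) with payoffs (13, 20).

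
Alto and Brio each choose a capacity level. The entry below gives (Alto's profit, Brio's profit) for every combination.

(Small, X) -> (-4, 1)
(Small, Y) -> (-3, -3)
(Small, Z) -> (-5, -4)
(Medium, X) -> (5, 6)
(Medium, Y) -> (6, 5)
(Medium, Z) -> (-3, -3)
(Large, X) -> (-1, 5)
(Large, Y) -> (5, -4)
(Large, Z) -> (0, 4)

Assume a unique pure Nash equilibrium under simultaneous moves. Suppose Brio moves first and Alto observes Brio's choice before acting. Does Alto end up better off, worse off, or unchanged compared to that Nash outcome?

unchanged

Solve by backward induction (Brio leads).
- X: BR = Medium, leader payoff 6.
- Y: BR = Medium, leader payoff 5.
- Z: BR = Large, leader payoff 4.
Brio's induced payoffs are 6, 5, 4, so Brio commits to X. Subgame-perfect outcome: (Medium, X) with payoffs (5, 6).
Under simultaneous play:
Alto's best replies: X→Medium; Y→Medium; Z→Large.
Brio's best replies: Small→X; Medium→X; Large→X.
Only (Medium, X) has each player best-responding; Nash payoffs (5, 6).
Alto earns 5 sequentially versus 5 at the Nash outcome: unchanged.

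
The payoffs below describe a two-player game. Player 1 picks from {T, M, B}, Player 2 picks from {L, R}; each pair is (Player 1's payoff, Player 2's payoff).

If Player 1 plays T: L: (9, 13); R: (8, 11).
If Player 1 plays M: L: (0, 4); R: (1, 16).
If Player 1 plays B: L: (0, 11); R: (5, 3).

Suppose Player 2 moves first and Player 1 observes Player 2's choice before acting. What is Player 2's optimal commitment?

L

Backward induction with Player 2 moving first.
- L: Player 1 compares 9, 0, 0 and picks T; Player 2 would get 13.
- R: Player 1 compares 8, 1, 5 and picks T; Player 2 would get 11.
Among 13, 11, the best is 13 at L. Subgame-perfect outcome: (T, L) with payoffs (9, 13).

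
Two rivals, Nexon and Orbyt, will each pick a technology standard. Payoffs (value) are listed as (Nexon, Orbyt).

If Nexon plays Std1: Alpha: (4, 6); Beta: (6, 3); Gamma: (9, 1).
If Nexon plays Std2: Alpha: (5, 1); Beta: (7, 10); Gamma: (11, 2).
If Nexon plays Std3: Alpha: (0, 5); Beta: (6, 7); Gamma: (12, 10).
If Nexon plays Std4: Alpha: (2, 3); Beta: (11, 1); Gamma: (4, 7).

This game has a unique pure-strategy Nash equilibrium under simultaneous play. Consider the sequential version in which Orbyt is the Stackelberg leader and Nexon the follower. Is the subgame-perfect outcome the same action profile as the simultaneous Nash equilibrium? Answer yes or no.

yes

Nexon best-responds to each possible Orbyt move:
- Alpha: BR = Std2, leader payoff 1.
- Beta: BR = Std4, leader payoff 1.
- Gamma: BR = Std3, leader payoff 10.
Among 1, 1, 10, the best is 10 at Gamma. Subgame-perfect outcome: (Std3, Gamma) with payoffs (12, 10).
Now find the simultaneous Nash equilibrium.
Nexon's best replies: Alpha→Std2; Beta→Std4; Gamma→Std3.
Orbyt's best replies: Std1→Alpha; Std2→Beta; Std3→Gamma; Std4→Gamma.
Only (Std3, Gamma) has each player best-responding; Nash payoffs (12, 10).
Sequential outcome (Std3, Gamma) coincides with the Nash profile (Std3, Gamma).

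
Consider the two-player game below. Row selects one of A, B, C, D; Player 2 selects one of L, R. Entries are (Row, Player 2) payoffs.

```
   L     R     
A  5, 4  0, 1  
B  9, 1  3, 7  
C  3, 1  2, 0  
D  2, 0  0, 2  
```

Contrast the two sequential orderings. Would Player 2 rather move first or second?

If Row leads: Player 2's best replies are A→L, B→R, C→L, D→R; Row's induced payoffs 5, 3, 3, 0; outcome (A, L), payoffs (5, 4).
If Player 2 leads: Row's best replies are L→B, R→B; Player 2's induced payoffs 1, 7; outcome (B, R), payoffs (3, 7).
Player 2 gets 7 moving first and 4 moving second, so Player 2 prefers to move first.

first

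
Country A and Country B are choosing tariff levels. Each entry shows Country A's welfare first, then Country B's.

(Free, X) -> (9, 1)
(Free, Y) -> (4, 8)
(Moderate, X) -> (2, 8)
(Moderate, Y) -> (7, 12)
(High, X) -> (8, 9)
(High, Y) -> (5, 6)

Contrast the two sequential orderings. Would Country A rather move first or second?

If Country A leads: Country B's best replies are Free→Y, Moderate→Y, High→X; Country A's induced payoffs 4, 7, 8; outcome (High, X), payoffs (8, 9).
If Country B leads: Country A's best replies are X→Free, Y→Moderate; Country B's induced payoffs 1, 12; outcome (Moderate, Y), payoffs (7, 12).
Country A gets 8 moving first and 7 moving second, so Country A prefers to move first.

first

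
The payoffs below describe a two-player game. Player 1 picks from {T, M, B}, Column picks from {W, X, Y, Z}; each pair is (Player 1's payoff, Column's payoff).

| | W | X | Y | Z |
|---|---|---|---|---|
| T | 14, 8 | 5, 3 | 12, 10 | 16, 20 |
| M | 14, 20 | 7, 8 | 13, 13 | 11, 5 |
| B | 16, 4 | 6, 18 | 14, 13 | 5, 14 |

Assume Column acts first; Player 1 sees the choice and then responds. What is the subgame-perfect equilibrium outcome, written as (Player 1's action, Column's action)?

Solve by backward induction (Column leads).
- W: BR = B, leader payoff 4.
- X: BR = M, leader payoff 8.
- Y: BR = B, leader payoff 13.
- Z: BR = T, leader payoff 20.
Column's induced payoffs are 4, 8, 13, 20, so Column commits to Z. Subgame-perfect outcome: (T, Z) with payoffs (16, 20).

(T, Z)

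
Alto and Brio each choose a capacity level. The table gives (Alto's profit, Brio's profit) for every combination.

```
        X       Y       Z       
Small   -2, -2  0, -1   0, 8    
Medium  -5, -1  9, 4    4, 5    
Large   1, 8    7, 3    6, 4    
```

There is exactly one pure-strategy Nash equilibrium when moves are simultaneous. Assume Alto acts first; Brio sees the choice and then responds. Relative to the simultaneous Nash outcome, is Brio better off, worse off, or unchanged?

Brio best-responds to each possible Alto move:
- Small: BR = Z, leader payoff 0.
- Medium: BR = Z, leader payoff 4.
- Large: BR = X, leader payoff 1.
Maximizing over 0, 4, 1, Alto chooses Medium. Subgame-perfect outcome: (Medium, Z) with payoffs (4, 5).
Now find the simultaneous Nash equilibrium.
Alto's best replies: X→Large; Y→Medium; Z→Large.
Brio's best replies: Small→Z; Medium→Z; Large→X.
Only (Large, X) has each player best-responding; Nash payoffs (1, 8).
Brio earns 5 sequentially versus 8 at the Nash outcome: worse off.

worse off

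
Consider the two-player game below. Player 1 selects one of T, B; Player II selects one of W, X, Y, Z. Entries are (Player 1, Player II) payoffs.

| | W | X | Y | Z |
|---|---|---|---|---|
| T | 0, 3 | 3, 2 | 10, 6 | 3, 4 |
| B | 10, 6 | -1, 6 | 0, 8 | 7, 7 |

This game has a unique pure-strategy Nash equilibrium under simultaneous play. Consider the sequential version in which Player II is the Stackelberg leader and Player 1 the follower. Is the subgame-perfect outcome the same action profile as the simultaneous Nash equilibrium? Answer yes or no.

Backward induction with Player II moving first.
- W → Player 1 plays B (best of 0, 10); Player II gets 6.
- X → Player 1 plays T (best of 3, -1); Player II gets 2.
- Y → Player 1 plays T (best of 10, 0); Player II gets 6.
- Z → Player 1 plays B (best of 3, 7); Player II gets 7.
Player II's induced payoffs are 6, 2, 6, 7, so Player II commits to Z. Subgame-perfect outcome: (B, Z) with payoffs (7, 7).
Under simultaneous play:
Player 1's best replies: W→B; X→T; Y→T; Z→B.
Player II's best replies: T→Y; B→Y.
The unique mutual best reply is (T, Y), giving (10, 6).
Sequential outcome (B, Z) differs from the Nash profile (T, Y).

no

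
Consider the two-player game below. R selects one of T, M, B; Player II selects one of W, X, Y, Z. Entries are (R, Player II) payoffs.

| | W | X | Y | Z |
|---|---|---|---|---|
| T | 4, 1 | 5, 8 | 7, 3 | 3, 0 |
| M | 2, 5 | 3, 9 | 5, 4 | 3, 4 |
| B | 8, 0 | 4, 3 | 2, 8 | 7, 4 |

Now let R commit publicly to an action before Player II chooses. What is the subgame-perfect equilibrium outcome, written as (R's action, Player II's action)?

(T, X)

Solve by backward induction (R leads).
- T: Player II compares 1, 8, 3, 0 and picks X; R would get 5.
- M: Player II compares 5, 9, 4, 4 and picks X; R would get 3.
- B: Player II compares 0, 3, 8, 4 and picks Y; R would get 2.
R's induced payoffs are 5, 3, 2, so R commits to T. Subgame-perfect outcome: (T, X) with payoffs (5, 8).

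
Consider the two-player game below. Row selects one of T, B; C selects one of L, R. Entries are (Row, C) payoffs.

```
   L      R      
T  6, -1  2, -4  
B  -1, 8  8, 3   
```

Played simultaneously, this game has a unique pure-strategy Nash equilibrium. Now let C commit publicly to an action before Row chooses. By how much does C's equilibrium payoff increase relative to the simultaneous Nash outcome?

Backward induction with C moving first.
- L: BR = T, leader payoff -1.
- R: BR = B, leader payoff 3.
Maximizing over -1, 3, C chooses R. Subgame-perfect outcome: (B, R) with payoffs (8, 3).
For the simultaneous game, intersect best replies.
Row's best replies: L→T; R→B.
C's best replies: T→L; B→L.
The unique mutual best reply is (T, L), giving (6, -1).
C's commitment gain: 3 − -1 = 4.

4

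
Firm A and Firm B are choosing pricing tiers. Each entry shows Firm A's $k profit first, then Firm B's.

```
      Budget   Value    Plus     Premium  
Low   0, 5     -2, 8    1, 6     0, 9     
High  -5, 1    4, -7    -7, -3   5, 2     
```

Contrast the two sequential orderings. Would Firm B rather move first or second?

If Firm A leads: Firm B's best replies are Low→Premium, High→Premium; Firm A's induced payoffs 0, 5; outcome (High, Premium), payoffs (5, 2).
If Firm B leads: Firm A's best replies are Budget→Low, Value→High, Plus→Low, Premium→High; Firm B's induced payoffs 5, -7, 6, 2; outcome (Low, Plus), payoffs (1, 6).
Firm B gets 6 moving first and 2 moving second, so Firm B prefers to move first.

first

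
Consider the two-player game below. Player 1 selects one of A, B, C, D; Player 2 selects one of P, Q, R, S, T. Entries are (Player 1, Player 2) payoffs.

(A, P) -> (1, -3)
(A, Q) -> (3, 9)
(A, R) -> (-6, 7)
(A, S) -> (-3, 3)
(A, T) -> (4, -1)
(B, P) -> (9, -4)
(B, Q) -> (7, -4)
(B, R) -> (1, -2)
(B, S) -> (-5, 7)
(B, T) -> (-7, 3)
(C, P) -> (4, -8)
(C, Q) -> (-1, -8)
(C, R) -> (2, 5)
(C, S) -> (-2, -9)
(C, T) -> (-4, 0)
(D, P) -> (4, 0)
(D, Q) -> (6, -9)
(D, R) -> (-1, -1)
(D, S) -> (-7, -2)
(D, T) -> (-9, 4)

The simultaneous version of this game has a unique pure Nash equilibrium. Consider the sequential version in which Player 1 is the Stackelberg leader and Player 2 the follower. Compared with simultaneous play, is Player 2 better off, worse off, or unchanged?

Backward induction with Player 1 moving first.
- A → Player 2 plays Q (best of -3, 9, 7, 3, -1); Player 1 gets 3.
- B → Player 2 plays S (best of -4, -4, -2, 7, 3); Player 1 gets -5.
- C → Player 2 plays R (best of -8, -8, 5, -9, 0); Player 1 gets 2.
- D → Player 2 plays T (best of 0, -9, -1, -2, 4); Player 1 gets -9.
Player 1's induced payoffs are 3, -5, 2, -9, so Player 1 commits to A. Subgame-perfect outcome: (A, Q) with payoffs (3, 9).
Under simultaneous play:
Player 1's best replies: P→B; Q→B; R→C; S→C; T→A.
Player 2's best replies: A→Q; B→S; C→R; D→T.
The unique mutual best reply is (C, R), giving (2, 5).
Player 2 earns 9 sequentially versus 5 at the Nash outcome: better off.

better off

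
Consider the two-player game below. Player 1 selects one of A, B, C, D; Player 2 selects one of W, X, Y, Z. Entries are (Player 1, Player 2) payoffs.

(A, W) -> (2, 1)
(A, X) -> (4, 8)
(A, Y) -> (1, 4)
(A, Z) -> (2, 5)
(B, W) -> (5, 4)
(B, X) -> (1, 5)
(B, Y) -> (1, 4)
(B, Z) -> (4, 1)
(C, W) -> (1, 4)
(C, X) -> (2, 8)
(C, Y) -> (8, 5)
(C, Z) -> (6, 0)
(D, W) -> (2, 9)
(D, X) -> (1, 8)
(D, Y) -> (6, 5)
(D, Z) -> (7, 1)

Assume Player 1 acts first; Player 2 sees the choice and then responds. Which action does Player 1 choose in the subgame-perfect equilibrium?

Backward induction with Player 1 moving first.
- A: BR = X, leader payoff 4.
- B: BR = X, leader payoff 1.
- C: BR = X, leader payoff 2.
- D: BR = W, leader payoff 2.
Among 4, 1, 2, 2, the best is 4 at A. Subgame-perfect outcome: (A, X) with payoffs (4, 8).

A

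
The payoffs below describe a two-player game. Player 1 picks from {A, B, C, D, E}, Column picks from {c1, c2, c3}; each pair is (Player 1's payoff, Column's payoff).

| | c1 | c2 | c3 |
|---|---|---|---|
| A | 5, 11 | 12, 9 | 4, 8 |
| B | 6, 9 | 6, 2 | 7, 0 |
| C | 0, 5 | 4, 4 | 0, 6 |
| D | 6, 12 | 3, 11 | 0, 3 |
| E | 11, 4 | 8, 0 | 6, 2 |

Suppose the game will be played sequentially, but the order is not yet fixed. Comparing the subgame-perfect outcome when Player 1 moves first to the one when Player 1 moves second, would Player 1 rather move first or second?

If Player 1 leads: Column's best replies are A→c1, B→c1, C→c3, D→c1, E→c1; Player 1's induced payoffs 5, 6, 0, 6, 11; outcome (E, c1), payoffs (11, 4).
If Column leads: Player 1's best replies are c1→E, c2→A, c3→B; Column's induced payoffs 4, 9, 0; outcome (A, c2), payoffs (12, 9).
Player 1 gets 11 moving first and 12 moving second, so Player 1 prefers to move second.

second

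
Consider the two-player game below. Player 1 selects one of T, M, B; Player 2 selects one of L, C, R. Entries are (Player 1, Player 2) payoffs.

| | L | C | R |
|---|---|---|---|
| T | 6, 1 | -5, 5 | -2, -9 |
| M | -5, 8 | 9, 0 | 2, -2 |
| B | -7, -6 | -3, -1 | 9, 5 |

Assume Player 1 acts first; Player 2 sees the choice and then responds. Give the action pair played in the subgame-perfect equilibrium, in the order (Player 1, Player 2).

(B, R)

Backward induction with Player 1 moving first.
- T: BR = C, leader payoff -5.
- M: BR = L, leader payoff -5.
- B: BR = R, leader payoff 9.
Maximizing over -5, -5, 9, Player 1 chooses B. Subgame-perfect outcome: (B, R) with payoffs (9, 5).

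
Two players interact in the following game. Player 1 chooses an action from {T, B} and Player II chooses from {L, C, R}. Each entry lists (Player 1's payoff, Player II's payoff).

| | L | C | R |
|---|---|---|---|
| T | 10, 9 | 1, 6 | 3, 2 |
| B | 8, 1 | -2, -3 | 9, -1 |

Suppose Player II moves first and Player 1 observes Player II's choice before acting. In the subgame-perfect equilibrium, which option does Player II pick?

Player 1 best-responds to each possible Player II move:
- L: Player 1 compares 10, 8 and picks T; Player II would get 9.
- C: Player 1 compares 1, -2 and picks T; Player II would get 6.
- R: Player 1 compares 3, 9 and picks B; Player II would get -1.
Among 9, 6, -1, the best is 9 at L. Subgame-perfect outcome: (T, L) with payoffs (10, 9).

L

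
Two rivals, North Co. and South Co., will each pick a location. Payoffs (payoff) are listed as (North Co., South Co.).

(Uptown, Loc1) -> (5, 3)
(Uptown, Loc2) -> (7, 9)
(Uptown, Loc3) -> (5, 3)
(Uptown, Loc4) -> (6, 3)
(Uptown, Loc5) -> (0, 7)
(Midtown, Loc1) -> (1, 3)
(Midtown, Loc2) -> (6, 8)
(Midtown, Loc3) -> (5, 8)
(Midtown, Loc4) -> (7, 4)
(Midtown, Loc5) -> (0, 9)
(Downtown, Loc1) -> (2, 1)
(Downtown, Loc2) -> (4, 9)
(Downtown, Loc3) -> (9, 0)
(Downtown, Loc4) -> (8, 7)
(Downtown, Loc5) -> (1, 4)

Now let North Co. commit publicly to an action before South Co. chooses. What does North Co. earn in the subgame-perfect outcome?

Work backward from South Co.'s decision.
- Uptown → South Co. plays Loc2 (best of 3, 9, 3, 3, 7); North Co. gets 7.
- Midtown → South Co. plays Loc5 (best of 3, 8, 8, 4, 9); North Co. gets 0.
- Downtown → South Co. plays Loc2 (best of 1, 9, 0, 7, 4); North Co. gets 4.
Among 7, 0, 4, the best is 7 at Uptown. Subgame-perfect outcome: (Uptown, Loc2) with payoffs (7, 9).

7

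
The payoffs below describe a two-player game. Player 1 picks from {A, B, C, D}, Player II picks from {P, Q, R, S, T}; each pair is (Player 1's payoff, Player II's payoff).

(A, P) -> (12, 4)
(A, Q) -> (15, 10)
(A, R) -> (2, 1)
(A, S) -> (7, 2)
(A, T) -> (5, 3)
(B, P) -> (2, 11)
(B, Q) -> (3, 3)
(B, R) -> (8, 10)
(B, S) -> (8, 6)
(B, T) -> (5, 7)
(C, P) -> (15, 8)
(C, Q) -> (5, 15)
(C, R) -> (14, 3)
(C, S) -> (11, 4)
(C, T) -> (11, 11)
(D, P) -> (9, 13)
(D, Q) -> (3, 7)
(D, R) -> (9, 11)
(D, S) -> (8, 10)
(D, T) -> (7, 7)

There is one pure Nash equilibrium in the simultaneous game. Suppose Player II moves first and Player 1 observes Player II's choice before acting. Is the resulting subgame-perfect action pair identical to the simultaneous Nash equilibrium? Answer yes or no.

no

Solve by backward induction (Player II leads).
- P → Player 1 plays C (best of 12, 2, 15, 9); Player II gets 8.
- Q → Player 1 plays A (best of 15, 3, 5, 3); Player II gets 10.
- R → Player 1 plays C (best of 2, 8, 14, 9); Player II gets 3.
- S → Player 1 plays C (best of 7, 8, 11, 8); Player II gets 4.
- T → Player 1 plays C (best of 5, 5, 11, 7); Player II gets 11.
Among 8, 10, 3, 4, 11, the best is 11 at T. Subgame-perfect outcome: (C, T) with payoffs (11, 11).
Now find the simultaneous Nash equilibrium.
Player 1's best replies: P→C; Q→A; R→C; S→C; T→C.
Player II's best replies: A→Q; B→P; C→Q; D→P.
Only (A, Q) has each player best-responding; Nash payoffs (15, 10).
Sequential outcome (C, T) differs from the Nash profile (A, Q).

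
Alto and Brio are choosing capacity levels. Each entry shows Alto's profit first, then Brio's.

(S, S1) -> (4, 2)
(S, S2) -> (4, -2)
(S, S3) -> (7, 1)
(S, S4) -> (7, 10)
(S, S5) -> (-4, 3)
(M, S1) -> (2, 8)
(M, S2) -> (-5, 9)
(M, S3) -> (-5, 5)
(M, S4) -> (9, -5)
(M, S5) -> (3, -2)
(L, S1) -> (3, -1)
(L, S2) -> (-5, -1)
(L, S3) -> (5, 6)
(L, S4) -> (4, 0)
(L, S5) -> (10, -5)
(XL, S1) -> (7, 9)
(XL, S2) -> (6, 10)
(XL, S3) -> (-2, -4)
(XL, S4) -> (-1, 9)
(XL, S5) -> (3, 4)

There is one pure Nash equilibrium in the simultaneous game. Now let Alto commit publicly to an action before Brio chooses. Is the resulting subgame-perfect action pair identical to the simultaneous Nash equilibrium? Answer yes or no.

Backward induction with Alto moving first.
- S → Brio plays S4 (best of 2, -2, 1, 10, 3); Alto gets 7.
- M → Brio plays S2 (best of 8, 9, 5, -5, -2); Alto gets -5.
- L → Brio plays S3 (best of -1, -1, 6, 0, -5); Alto gets 5.
- XL → Brio plays S2 (best of 9, 10, -4, 9, 4); Alto gets 6.
Maximizing over 7, -5, 5, 6, Alto chooses S. Subgame-perfect outcome: (S, S4) with payoffs (7, 10).
For the simultaneous game, intersect best replies.
Alto's best replies: S1→XL; S2→XL; S3→S; S4→M; S5→L.
Brio's best replies: S→S4; M→S2; L→S3; XL→S2.
The unique mutual best reply is (XL, S2), giving (6, 10).
Sequential outcome (S, S4) differs from the Nash profile (XL, S2).

no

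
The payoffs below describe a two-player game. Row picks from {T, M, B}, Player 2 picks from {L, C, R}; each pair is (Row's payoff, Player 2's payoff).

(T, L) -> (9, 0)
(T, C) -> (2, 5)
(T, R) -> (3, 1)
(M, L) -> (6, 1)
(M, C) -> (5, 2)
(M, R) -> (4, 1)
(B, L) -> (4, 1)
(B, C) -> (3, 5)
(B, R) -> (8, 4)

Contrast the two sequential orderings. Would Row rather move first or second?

If Row leads: Player 2's best replies are T→C, M→C, B→C; Row's induced payoffs 2, 5, 3; outcome (M, C), payoffs (5, 2).
If Player 2 leads: Row's best replies are L→T, C→M, R→B; Player 2's induced payoffs 0, 2, 4; outcome (B, R), payoffs (8, 4).
Row gets 5 moving first and 8 moving second, so Row prefers to move second.

second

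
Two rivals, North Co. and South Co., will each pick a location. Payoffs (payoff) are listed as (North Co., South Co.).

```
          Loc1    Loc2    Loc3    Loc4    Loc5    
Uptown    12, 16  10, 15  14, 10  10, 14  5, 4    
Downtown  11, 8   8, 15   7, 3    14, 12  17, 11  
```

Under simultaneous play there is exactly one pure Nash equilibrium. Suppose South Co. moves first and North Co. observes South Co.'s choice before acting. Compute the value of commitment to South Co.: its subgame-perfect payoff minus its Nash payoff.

Work backward from North Co.'s decision.
- Loc1: BR = Uptown, leader payoff 16.
- Loc2: BR = Uptown, leader payoff 15.
- Loc3: BR = Uptown, leader payoff 10.
- Loc4: BR = Downtown, leader payoff 12.
- Loc5: BR = Downtown, leader payoff 11.
Maximizing over 16, 15, 10, 12, 11, South Co. chooses Loc1. Subgame-perfect outcome: (Uptown, Loc1) with payoffs (12, 16).
For the simultaneous game, intersect best replies.
North Co.'s best replies: Loc1→Uptown; Loc2→Uptown; Loc3→Uptown; Loc4→Downtown; Loc5→Downtown.
South Co.'s best replies: Uptown→Loc1; Downtown→Loc2.
The unique mutual best reply is (Uptown, Loc1), giving (12, 16).
South Co.'s commitment gain: 16 − 16 = 0.

0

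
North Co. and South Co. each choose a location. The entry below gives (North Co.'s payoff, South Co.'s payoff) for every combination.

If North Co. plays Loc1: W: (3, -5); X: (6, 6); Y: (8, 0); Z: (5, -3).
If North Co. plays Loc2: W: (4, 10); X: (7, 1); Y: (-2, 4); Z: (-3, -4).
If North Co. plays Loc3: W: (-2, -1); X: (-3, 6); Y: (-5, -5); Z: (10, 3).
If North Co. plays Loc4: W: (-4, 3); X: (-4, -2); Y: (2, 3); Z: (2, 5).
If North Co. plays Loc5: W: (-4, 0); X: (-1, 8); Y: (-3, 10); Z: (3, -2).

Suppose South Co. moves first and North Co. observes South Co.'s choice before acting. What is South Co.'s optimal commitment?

W

Solve by backward induction (South Co. leads).
- W → North Co. plays Loc2 (best of 3, 4, -2, -4, -4); South Co. gets 10.
- X → North Co. plays Loc2 (best of 6, 7, -3, -4, -1); South Co. gets 1.
- Y → North Co. plays Loc1 (best of 8, -2, -5, 2, -3); South Co. gets 0.
- Z → North Co. plays Loc3 (best of 5, -3, 10, 2, 3); South Co. gets 3.
Among 10, 1, 0, 3, the best is 10 at W. Subgame-perfect outcome: (Loc2, W) with payoffs (4, 10).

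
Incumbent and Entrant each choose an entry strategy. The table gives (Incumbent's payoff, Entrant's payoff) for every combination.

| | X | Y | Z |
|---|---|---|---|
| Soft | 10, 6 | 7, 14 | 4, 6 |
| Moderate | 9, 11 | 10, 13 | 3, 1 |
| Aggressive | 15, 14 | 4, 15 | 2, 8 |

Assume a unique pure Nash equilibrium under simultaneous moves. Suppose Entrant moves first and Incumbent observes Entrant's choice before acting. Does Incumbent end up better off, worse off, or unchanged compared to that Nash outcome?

better off

Solve by backward induction (Entrant leads).
- X: Incumbent compares 10, 9, 15 and picks Aggressive; Entrant would get 14.
- Y: Incumbent compares 7, 10, 4 and picks Moderate; Entrant would get 13.
- Z: Incumbent compares 4, 3, 2 and picks Soft; Entrant would get 6.
Entrant's induced payoffs are 14, 13, 6, so Entrant commits to X. Subgame-perfect outcome: (Aggressive, X) with payoffs (15, 14).
Under simultaneous play:
Incumbent's best replies: X→Aggressive; Y→Moderate; Z→Soft.
Entrant's best replies: Soft→Y; Moderate→Y; Aggressive→Y.
The unique mutual best reply is (Moderate, Y), giving (10, 13).
Incumbent earns 15 sequentially versus 10 at the Nash outcome: better off.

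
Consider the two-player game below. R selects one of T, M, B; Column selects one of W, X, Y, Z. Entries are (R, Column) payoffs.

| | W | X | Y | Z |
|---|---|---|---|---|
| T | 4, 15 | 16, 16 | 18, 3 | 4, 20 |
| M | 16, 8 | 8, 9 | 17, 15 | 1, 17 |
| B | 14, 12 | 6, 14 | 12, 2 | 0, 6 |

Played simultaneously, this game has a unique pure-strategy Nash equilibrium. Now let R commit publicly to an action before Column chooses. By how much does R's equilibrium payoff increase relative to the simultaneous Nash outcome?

Work backward from Column's decision.
- T: BR = Z, leader payoff 4.
- M: BR = Z, leader payoff 1.
- B: BR = X, leader payoff 6.
Among 4, 1, 6, the best is 6 at B. Subgame-perfect outcome: (B, X) with payoffs (6, 14).
For the simultaneous game, intersect best replies.
R's best replies: W→M; X→T; Y→T; Z→T.
Column's best replies: T→Z; M→Z; B→X.
Only (T, Z) has each player best-responding; Nash payoffs (4, 20).
R's commitment gain: 6 − 4 = 2.

2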